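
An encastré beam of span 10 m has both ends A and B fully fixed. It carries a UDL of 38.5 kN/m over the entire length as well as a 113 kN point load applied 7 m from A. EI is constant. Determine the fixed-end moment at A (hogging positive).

Release both end moments; the primary structure is a simply-supported span AB with redundants M_A and M_B.
On the primary (simply-supported) span, the end slopes from the loading are:
  at A: UDL 38.5: wL³/(24EI) = 1604/EI
  at B: UDL 38.5: wL³/(24EI) = 1604/EI
  at A: point load 113 at a = 7: Pab(L + b)/(6LEI) = 514.1/EI
  at B: point load 113 at a = 7: Pab(L + a)/(6LEI) = 672.4/EI
  θ_A0 = 2118/EI,  θ_B0 = 2277/EI
Flexibility coefficients: a unit moment at one end gives L/(3EI) there and L/(6EI) at the far end, so f₁₁ = f₂₂ = 3.333/EI and f₁₂ = f₂₁ = 1.667/EI.
Compatibility — zero rotation at each built-in end:
  3.333 M_A + 1.667 M_B = 2118
  1.667 M_A + 3.333 M_B = 2277
Solving the pair gives M_A = 392 kN·m and M_B = 486.9 kN·m (hogging).

M_A = 392 kN·m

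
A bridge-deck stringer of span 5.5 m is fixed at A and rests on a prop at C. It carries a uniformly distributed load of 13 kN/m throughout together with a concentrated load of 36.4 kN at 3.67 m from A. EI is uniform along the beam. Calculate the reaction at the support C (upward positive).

Choose R_C as the redundant. The primary structure is the cantilever fixed at A.
Primary-structure tip deflection at C by superposition:
  UDL 13: wL⁴/(8EI) = 1487/EI
  point load 36.4 at a = 3.67: Pa²(3L − a)/(6EI) = 1048/EI
  δ_0 = 2535/EI
Tip deflection under a unit load at C: L³/(3EI) = 55.46/EI.
The prop prevents deflection at C: R_C = δ_0/δ_{CC} = 2535/55.46 = 45.72 kN.

R_C = 45.72 kN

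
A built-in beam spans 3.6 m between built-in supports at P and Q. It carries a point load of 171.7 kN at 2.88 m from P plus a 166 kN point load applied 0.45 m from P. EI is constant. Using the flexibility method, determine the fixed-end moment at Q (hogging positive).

Release both end moments; the primary structure is a simply-supported span PQ with redundants M_P and M_Q.
End rotations of the released simple span under the applied load (×1/EI):
  at P: point load 171.7 at a = 2.88: Pab(L + b)/(6LEI) = 71.21/EI
  at Q: point load 171.7 at a = 2.88: Pab(L + a)/(6LEI) = 106.8/EI
  at P: point load 166 at a = 0.45: Pab(L + b)/(6LEI) = 73.53/EI
  at Q: point load 166 at a = 0.45: Pab(L + a)/(6LEI) = 44.12/EI
  θ_P0 = 144.7/EI,  θ_Q0 = 150.9/EI
Flexibility coefficients: a unit moment at one end gives L/(3EI) there and L/(6EI) at the far end, so f₁₁ = f₂₂ = 1.2/EI and f₁₂ = f₂₁ = 0.6/EI.
Compatibility — zero rotation at each built-in end:
  1.2 M_P + 0.6 M_Q = 144.7
  0.6 M_P + 1.2 M_Q = 150.9
Solving the pair gives M_P = 76.97 kN·m and M_Q = 87.29 kN·m (hogging).

M_Q = 87.29 kN·m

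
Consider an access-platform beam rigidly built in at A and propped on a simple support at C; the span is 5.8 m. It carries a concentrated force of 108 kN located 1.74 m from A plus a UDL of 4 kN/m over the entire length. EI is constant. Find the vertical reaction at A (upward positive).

R_A = 109.4 kN

Remove the prop at C; the released (primary) structure is a cantilever built in at A.
Downward deflection at the released point C due to the loads:
  point load 108 at a = 1.74: Pa²(3L − a)/(6EI) = 853.4/EI
  UDL 4: wL⁴/(8EI) = 565.8/EI
  δ_0 = 1419/EI
Flexibility coefficient — unit upward force at C: δ_{CC} = L³/(3EI) = 65.04/EI.
The prop prevents deflection at C: R_C = δ_0/δ_{CC} = 1419/65.04 = 21.82 kN.
Vertical equilibrium: R_A = ΣP − R_C = 131.2 − 21.82 = 109.4 kN.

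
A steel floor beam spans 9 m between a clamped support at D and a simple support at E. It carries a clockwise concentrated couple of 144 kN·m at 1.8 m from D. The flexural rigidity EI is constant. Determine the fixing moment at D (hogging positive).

M_D = 66.24 kN·m

Remove the prop at E; the released (primary) structure is a cantilever built in at D.
Primary-structure tip deflection at E by superposition:
  clockwise couple 144 at a = 1.8: M₀a(2L − a)/(2EI) = 2100/EI
Tip deflection under a unit load at E: L³/(3EI) = 243/EI.
Compatibility at E: δ_0 − R_E·δ_{EE} = 0, so R_E = 2100/243 = 8.64 kN.
Moment equilibrium about D: M_D = Σ(load moments about D) − R_E·L = 144 − 8.64×9 = 66.24 kN·m.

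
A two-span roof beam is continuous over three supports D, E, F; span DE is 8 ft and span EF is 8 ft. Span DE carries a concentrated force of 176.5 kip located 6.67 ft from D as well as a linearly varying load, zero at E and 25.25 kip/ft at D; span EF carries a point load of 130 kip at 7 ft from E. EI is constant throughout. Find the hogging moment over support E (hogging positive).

M_E = 168.9 kip·ft

Take M_E as the redundant. Released structure: two simple spans DE and EF with a hinge at E.
Discontinuity in slope at E on the released structure — sum the simple-span end rotations:
  span DE: point load 176.5 at a = 6.67: Pab(L + a)/(6LEI) = 478.5/EI
  span DE: triangular load, peak 25.25: 7w₀L³/(360EI) = 251.4/EI
  span EF: point load 130 at a = 7: Pab(L + b)/(6LEI) = 170.6/EI
  relative rotation θ_0 = (729.9 + 170.6)/EI = 900.5/EI
A unit hogging moment at E produces rotation L₁/(3EI) + L₂/(3EI) = 5.333/EI.
Slope continuity at E: θ_0 = M_E·5.333/EI, so M_E = 900.5/5.333 = 168.9 kip·ft (hogging).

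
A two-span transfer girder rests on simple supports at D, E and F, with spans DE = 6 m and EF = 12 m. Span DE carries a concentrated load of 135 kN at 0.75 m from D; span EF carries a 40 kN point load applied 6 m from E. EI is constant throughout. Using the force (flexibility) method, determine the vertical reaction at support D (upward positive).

R_D = 105.4 kN

Take M_E as the redundant. Released structure: two simple spans DE and EF with a hinge at E.
End slopes at the hinge E, treating each span as simply supported:
  span DE: point load 135 at a = 0.75: Pab(L + a)/(6LEI) = 99.67/EI
  span EF: point load 40 at a = 6: Pab(L + b)/(6LEI) = 360/EI
  relative rotation θ_0 = (99.67 + 360)/EI = 459.7/EI
A unit hogging moment at E produces rotation L₁/(3EI) + L₂/(3EI) = 6/EI.
Slope continuity at E: θ_0 = M_E·6/EI, so M_E = 459.7/6 = 76.61 kN·m (hogging).
Span DE, ΣM about D with M_E applied at E: R_E^{DE}·6 = 101.2 + 76.61, so R_E^{DE} = 29.64 kN and R_D = 135 − 29.64 = 105.4 kN.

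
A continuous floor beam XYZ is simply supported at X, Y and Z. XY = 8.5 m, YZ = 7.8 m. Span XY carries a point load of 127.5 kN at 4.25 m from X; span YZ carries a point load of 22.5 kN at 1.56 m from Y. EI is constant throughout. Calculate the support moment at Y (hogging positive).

M_Y = 118.1 kN·m

Release continuity at Y by inserting a hinge; the redundant is the internal moment M_Y. The primary structure is two simply-supported spans XY and YZ.
End slopes at the hinge Y, treating each span as simply supported:
  span XY: point load 127.5 at a = 4.25: Pab(L + a)/(6LEI) = 575.7/EI
  span YZ: point load 22.5 at a = 1.56: Pab(L + b)/(6LEI) = 65.71/EI
  relative rotation θ_0 = (575.7 + 65.71)/EI = 641.4/EI
A unit hogging moment at Y produces rotation L₁/(3EI) + L₂/(3EI) = 5.433/EI.
Compatibility: M_Y·(L₁+L₂)/(3EI) = θ_0, giving M_Y = 118.1 kN·m (hogging).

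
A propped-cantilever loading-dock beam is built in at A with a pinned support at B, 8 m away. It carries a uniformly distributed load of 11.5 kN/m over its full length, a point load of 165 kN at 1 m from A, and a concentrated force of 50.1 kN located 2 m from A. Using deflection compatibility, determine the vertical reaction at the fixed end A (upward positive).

R_A = 264.6 kN

Take the reaction at B as the redundant and release it; the primary structure is a cantilever fixed at A.
Free-end deflection of the primary structure under the applied loading (downward +):
  UDL 11.5: wL⁴/(8EI) = 5888/EI
  point load 165 at a = 1: Pa²(3L − a)/(6EI) = 632.5/EI
  point load 50.1 at a = 2: Pa²(3L − a)/(6EI) = 734.8/EI
  δ_0 = 7255/EI
Tip deflection under a unit load at B: L³/(3EI) = 170.7/EI.
The prop prevents deflection at B: R_B = δ_0/δ_{BB} = 7255/170.7 = 42.51 kN.
Vertical equilibrium: R_A = ΣP − R_B = 307.1 − 42.51 = 264.6 kN.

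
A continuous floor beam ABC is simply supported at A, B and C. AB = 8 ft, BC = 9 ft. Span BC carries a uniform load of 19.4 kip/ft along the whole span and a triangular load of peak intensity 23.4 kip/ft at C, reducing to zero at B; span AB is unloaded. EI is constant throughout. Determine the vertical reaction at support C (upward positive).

R_C = 139.4 kip

Insert a hinge at B; M_B is the redundant, and each span becomes simply supported.
Rotations at B on the released spans (each span's end-slope, ×1/EI):
  span BC: UDL 19.4: wL³/(24EI) = 589.3/EI
  span BC: triangular load, peak 23.4: 7w₀L³/(360EI) = 331.7/EI
  relative rotation θ_0 = (0 + 921)/EI = 921/EI
A unit hogging moment at B produces rotation L₁/(3EI) + L₂/(3EI) = 5.667/EI.
Compatibility: M_B·(L₁+L₂)/(3EI) = θ_0, giving M_B = 162.5 kip·ft (hogging).
Span BC, ΣM about C: R_B^{BC}·9 = 1102 + 162.5, so R_B^{BC} = 140.5 kip and R_C = 279.9 − 140.5 = 139.4 kip.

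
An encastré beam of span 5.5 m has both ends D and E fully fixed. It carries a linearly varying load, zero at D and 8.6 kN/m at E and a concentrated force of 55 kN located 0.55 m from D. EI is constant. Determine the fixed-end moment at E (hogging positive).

M_E = 15.73 kN·m

Take the two fixed-end moments M_D, M_E as redundants; the released structure is the simple span DE.
End rotations of the released simple span under the applied load (×1/EI):
  at D: triangular load, peak 8.6: 7w₀L³/(360EI) = 27.82/EI
  at E: triangular load, peak 8.6: w₀L³/(45EI) = 31.8/EI
  at D: point load 55 at a = 0.55: Pab(L + b)/(6LEI) = 47.42/EI
  at E: point load 55 at a = 0.55: Pab(L + a)/(6LEI) = 27.45/EI
  θ_D0 = 75.24/EI,  θ_E0 = 59.25/EI
Flexibility coefficients: a unit moment at one end gives L/(3EI) there and L/(6EI) at the far end, so f₁₁ = f₂₂ = 1.833/EI and f₁₂ = f₂₁ = 0.9167/EI.
Compatibility — zero rotation at each built-in end:
  1.833 M_D + 0.9167 M_E = 75.24
  0.9167 M_D + 1.833 M_E = 59.25
Solving the pair gives M_D = 33.17 kN·m and M_E = 15.73 kN·m (hogging).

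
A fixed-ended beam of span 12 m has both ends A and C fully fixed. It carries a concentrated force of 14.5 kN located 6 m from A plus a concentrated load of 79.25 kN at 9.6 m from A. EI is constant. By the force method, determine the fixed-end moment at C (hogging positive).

M_C = 143.5 kN·m

Take the two fixed-end moments M_A, M_C as redundants; the released structure is the simple span AC.
End rotations of the released simple span under the applied load (×1/EI):
  at A: point load 14.5 at a = 6: Pab(L + b)/(6LEI) = 130.5/EI
  at C: point load 14.5 at a = 6: Pab(L + a)/(6LEI) = 130.5/EI
  at A: point load 79.25 at a = 9.6: Pab(L + b)/(6LEI) = 365.2/EI
  at C: point load 79.25 at a = 9.6: Pab(L + a)/(6LEI) = 547.8/EI
  θ_A0 = 495.7/EI,  θ_C0 = 678.3/EI
Flexibility coefficients: a unit moment at one end gives L/(3EI) there and L/(6EI) at the far end, so f₁₁ = f₂₂ = 4/EI and f₁₂ = f₂₁ = 2/EI.
Compatibility — zero rotation at each built-in end:
  4 M_A + 2 M_C = 495.7
  2 M_A + 4 M_C = 678.3
Solving the pair gives M_A = 52.18 kN·m and M_C = 143.5 kN·m (hogging).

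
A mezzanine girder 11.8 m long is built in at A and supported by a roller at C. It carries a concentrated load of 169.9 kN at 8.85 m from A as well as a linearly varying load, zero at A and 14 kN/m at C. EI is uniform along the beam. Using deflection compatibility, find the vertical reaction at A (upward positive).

R_A = 99.56 kN

Take the reaction at C as the redundant and release it; the primary structure is a cantilever fixed at A.
Free-end deflection of the primary structure under the applied loading (downward +):
  point load 169.9 at a = 8.85: Pa²(3L − a)/(6EI) = 58883/EI
  triangular load, peak 14 at the free end: 11w₀L⁴/(120EI) = 24881/EI
  δ_0 = 83764/EI
Flexibility coefficient — unit upward force at C: δ_{CC} = L³/(3EI) = 547.7/EI.
The prop prevents deflection at C: R_C = δ_0/δ_{CC} = 83764/547.7 = 152.9 kN.
Vertical equilibrium: R_A = ΣP − R_C = 252.5 − 152.9 = 99.56 kN.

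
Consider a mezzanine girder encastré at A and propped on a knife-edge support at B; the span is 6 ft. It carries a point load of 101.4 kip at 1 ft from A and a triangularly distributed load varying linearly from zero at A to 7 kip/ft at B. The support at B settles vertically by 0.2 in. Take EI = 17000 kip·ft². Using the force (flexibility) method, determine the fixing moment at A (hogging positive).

Release the roller at B. Primary structure: cantilever fixed at A.
Downward deflection at the released point B due to the loads:
  point load 101.4 at a = 1: Pa²(3L − a)/(6EI) = 287.3/EI
  triangular load, peak 7 at the free end: 11w₀L⁴/(120EI) = 831.6/EI
  δ_0 = 1119/EI
Flexibility coefficient — unit upward force at B: δ_{BB} = L³/(3EI) = 72/EI.
With EI = 17000 kip·ft²: δ_0 = 0.065818 ft and δ_{BB} = 0.004235 ft/kip.
Compatibility — the beam at B must follow the support down by 0.01667 ft: δ_0 − R_B·δ_{BB} = 0.01667, so R_B = (0.065818 − 0.01667)/0.004235 = 11.61 kip.
Moment equilibrium about A: M_A = Σ(load moments about A) − R_B·L = 185.4 − 11.61×6 = 115.8 kip·ft.

M_A = 115.8 kip·ft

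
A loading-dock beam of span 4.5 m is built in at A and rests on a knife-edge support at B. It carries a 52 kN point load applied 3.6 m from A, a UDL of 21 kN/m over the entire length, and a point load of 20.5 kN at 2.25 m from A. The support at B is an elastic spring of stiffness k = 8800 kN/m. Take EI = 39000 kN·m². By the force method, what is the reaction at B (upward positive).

R_B = 68.46 kN

Remove the prop at B; the released (primary) structure is a cantilever built in at A.
Primary-structure tip deflection at B by superposition:
  point load 52 at a = 3.6: Pa²(3L − a)/(6EI) = 1112/EI
  UDL 21: wL⁴/(8EI) = 1076/EI
  point load 20.5 at a = 2.25: Pa²(3L − a)/(6EI) = 194.6/EI
  δ_0 = 2383/EI
Flexibility coefficient — unit upward force at B: δ_{BB} = L³/(3EI) = 30.38/EI.
With EI = 39000 kN·m²: δ_0 = 0.061102 m and δ_{BB} = 0.000779 m/kN.
Compatibility — the spring shortens by R_B/k under the reaction it provides: δ_0 − R_B·δ_{BB} = R_B/k. With 1/k = 0.000114 m/kN, R_B = δ_0 / (δ_{BB} + 1/k) = 0.061102 / (0.000779 + 0.000114) = 68.46 kN.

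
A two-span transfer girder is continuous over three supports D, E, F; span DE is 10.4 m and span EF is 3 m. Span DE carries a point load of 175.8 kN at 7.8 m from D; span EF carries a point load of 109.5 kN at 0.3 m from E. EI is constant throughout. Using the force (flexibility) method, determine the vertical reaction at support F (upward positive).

Release continuity at E by inserting a hinge; the redundant is the internal moment M_E. The primary structure is two simply-supported spans DE and EF.
End slopes at the hinge E, treating each span as simply supported:
  span DE: point load 175.8 at a = 7.8: Pab(L + a)/(6LEI) = 1040/EI
  span EF: point load 109.5 at a = 0.3: Pab(L + b)/(6LEI) = 28.09/EI
  relative rotation θ_0 = (1040 + 28.09)/EI = 1068/EI
A unit hogging moment at E produces rotation L₁/(3EI) + L₂/(3EI) = 4.467/EI.
Slope continuity at E: θ_0 = M_E·4.467/EI, so M_E = 1068/4.467 = 239.1 kN·m (hogging).
Span EF, ΣM about F: R_E^{EF}·3 = 295.6 + 239.1, so R_E^{EF} = 178.2 kN and R_F = 109.5 − 178.2 = -68.75 kN.

R_F = -68.75 kN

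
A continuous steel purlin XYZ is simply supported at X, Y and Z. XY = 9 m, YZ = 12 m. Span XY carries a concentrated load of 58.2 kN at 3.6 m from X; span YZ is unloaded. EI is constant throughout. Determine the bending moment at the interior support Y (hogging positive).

M_Y = 37.71 kN·m

Take M_Y as the redundant. Released structure: two simple spans XY and YZ with a hinge at Y.
Rotations at Y on the released spans (each span's end-slope, ×1/EI):
  span XY: point load 58.2 at a = 3.6: Pab(L + a)/(6LEI) = 264/EI
  relative rotation θ_0 = (264 + 0)/EI = 264/EI
A unit hogging moment at Y produces rotation L₁/(3EI) + L₂/(3EI) = 7/EI.
Slope continuity at Y: θ_0 = M_Y·7/EI, so M_Y = 264/7 = 37.71 kN·m (hogging).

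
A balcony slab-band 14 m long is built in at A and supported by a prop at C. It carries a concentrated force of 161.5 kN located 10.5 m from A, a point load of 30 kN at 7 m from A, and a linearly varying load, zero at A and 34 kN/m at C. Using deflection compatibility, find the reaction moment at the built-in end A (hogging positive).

Release the roller at C. Primary structure: cantilever fixed at A.
Downward deflection at the released point C due to the loads:
  point load 161.5 at a = 10.5: Pa²(3L − a)/(6EI) = 93478/EI
  point load 30 at a = 7: Pa²(3L − a)/(6EI) = 8575/EI
  triangular load, peak 34 at the free end: 11w₀L⁴/(120EI) = 119730/EI
  δ_0 = 221783/EI
Flexibility coefficient — unit upward force at C: δ_{CC} = L³/(3EI) = 914.7/EI.
The prop prevents deflection at C: R_C = δ_0/δ_{CC} = 221783/914.7 = 242.5 kN.
Moment equilibrium about A: M_A = Σ(load moments about A) − R_C·L = 4127 − 242.5×14 = 732.4 kN·m.

M_A = 732.4 kN·m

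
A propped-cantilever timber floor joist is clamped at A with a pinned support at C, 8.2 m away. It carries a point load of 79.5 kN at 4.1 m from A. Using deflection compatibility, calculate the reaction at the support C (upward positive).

R_C = 24.84 kN

Release the roller at C. Primary structure: cantilever fixed at A.
Primary-structure tip deflection at C by superposition:
  point load 79.5 at a = 4.1: Pa²(3L − a)/(6EI) = 4566/EI
Flexibility coefficient — unit upward force at C: δ_{CC} = L³/(3EI) = 183.8/EI.
The prop prevents deflection at C: R_C = δ_0/δ_{CC} = 4566/183.8 = 24.84 kN.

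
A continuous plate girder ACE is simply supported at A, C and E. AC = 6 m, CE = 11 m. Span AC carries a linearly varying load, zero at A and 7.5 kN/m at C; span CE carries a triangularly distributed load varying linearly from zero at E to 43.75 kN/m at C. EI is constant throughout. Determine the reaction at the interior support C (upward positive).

Take M_C as the redundant. Released structure: two simple spans AC and CE with a hinge at C.
Rotations at C on the released spans (each span's end-slope, ×1/EI):
  span AC: triangular load, peak 7.5: w₀L³/(45EI) = 36/EI
  span CE: triangular load, peak 43.75: w₀L³/(45EI) = 1294/EI
  relative rotation θ_0 = (36 + 1294)/EI = 1330/EI
A unit hogging moment at C produces rotation L₁/(3EI) + L₂/(3EI) = 5.667/EI.
Compatibility: M_C·(L₁+L₂)/(3EI) = θ_0, giving M_C = 234.7 kN·m (hogging).
Span AC, ΣM about A with M_C applied at C: R_C^{AC}·6 = 90 + 234.7, so R_C^{AC} = 54.12 kN and R_A = 22.5 − 54.12 = -31.62 kN.
Span CE, ΣM about E: R_C^{CE}·11 = 1765 + 234.7, so R_C^{CE} = 181.8 kN and R_E = 240.6 − 181.8 = 58.87 kN.
R_C = 54.12 + 181.8 = 235.9 kN.

R_C = 235.9 kN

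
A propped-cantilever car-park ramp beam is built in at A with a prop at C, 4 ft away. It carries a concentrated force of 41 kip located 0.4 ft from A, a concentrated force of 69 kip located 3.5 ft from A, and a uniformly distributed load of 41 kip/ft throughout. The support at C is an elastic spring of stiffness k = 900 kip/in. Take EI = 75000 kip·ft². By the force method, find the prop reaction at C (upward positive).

R_C = 89.19 kip

Remove the prop at C; the released (primary) structure is a cantilever built in at A.
Free-end deflection of the primary structure under the applied loading (downward +):
  point load 41 at a = 0.4: Pa²(3L − a)/(6EI) = 12.68/EI
  point load 69 at a = 3.5: Pa²(3L − a)/(6EI) = 1197/EI
  UDL 41: wL⁴/(8EI) = 1312/EI
  δ_0 = 2522/EI
Tip deflection under a unit load at C: L³/(3EI) = 21.33/EI.
With EI = 75000 kip·ft²: δ_0 = 0.033628 ft and δ_{CC} = 0.000284 ft/kip.
Compatibility — the spring shortens by R_C/k under the reaction it provides: δ_0 − R_C·δ_{CC} = R_C/k. With 1/k = 1/(900×12) ft/kip = 0.000093 ft/kip, R_C = δ_0 / (δ_{CC} + 1/k) = 0.033628 / (0.000284 + 0.000093) = 89.19 kip.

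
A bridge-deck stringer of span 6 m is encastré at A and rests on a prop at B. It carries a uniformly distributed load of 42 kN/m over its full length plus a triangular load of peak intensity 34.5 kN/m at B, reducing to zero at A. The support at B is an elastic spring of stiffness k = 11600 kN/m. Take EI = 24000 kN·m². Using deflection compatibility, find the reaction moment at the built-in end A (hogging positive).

M_A = 286.8 kN·m

Release the roller at B. Primary structure: cantilever fixed at A.
Downward deflection at the released point B due to the loads:
  UDL 42: wL⁴/(8EI) = 6804/EI
  triangular load, peak 34.5 at the free end: 11w₀L⁴/(120EI) = 4099/EI
  δ_0 = 10903/EI
Tip deflection under a unit load at B: L³/(3EI) = 72/EI.
With EI = 24000 kN·m²: δ_0 = 0.45428 m and δ_{BB} = 0.003 m/kN.
Compatibility — the spring shortens by R_B/k under the reaction it provides: δ_0 − R_B·δ_{BB} = R_B/k. With 1/k = 0.000086 m/kN, R_B = δ_0 / (δ_{BB} + 1/k) = 0.45428 / (0.003 + 0.000086) = 147.2 kN.
Moment equilibrium about A: M_A = Σ(load moments about A) − R_B·L = 1170 − 147.2×6 = 286.8 kN·m.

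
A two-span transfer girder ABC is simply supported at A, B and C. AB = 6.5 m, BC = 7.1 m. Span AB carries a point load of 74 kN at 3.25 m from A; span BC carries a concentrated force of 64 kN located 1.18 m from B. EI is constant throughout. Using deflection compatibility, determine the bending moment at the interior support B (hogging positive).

Take M_B as the redundant. Released structure: two simple spans AB and BC with a hinge at B.
End slopes at the hinge B, treating each span as simply supported:
  span AB: point load 74 at a = 3.25: Pab(L + a)/(6LEI) = 195.4/EI
  span BC: point load 64 at a = 1.18: Pab(L + b)/(6LEI) = 136.6/EI
  relative rotation θ_0 = (195.4 + 136.6)/EI = 332/EI
A unit hogging moment at B produces rotation L₁/(3EI) + L₂/(3EI) = 4.533/EI.
Compatibility: M_B·(L₁+L₂)/(3EI) = θ_0, giving M_B = 73.25 kN·m (hogging).

M_B = 73.25 kN·m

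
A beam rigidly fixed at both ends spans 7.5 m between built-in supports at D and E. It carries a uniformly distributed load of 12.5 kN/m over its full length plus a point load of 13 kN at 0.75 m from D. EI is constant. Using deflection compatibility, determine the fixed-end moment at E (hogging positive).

Release both end moments; the primary structure is a simply-supported span DE with redundants M_D and M_E.
End rotations of the released simple span under the applied load (×1/EI):
  at D: UDL 12.5: wL³/(24EI) = 219.7/EI
  at E: UDL 12.5: wL³/(24EI) = 219.7/EI
  at D: point load 13 at a = 0.75: Pab(L + b)/(6LEI) = 20.84/EI
  at E: point load 13 at a = 0.75: Pab(L + a)/(6LEI) = 12.07/EI
  θ_D0 = 240.6/EI,  θ_E0 = 231.8/EI
Flexibility coefficients: a unit moment at one end gives L/(3EI) there and L/(6EI) at the far end, so f₁₁ = f₂₂ = 2.5/EI and f₁₂ = f₂₁ = 1.25/EI.
Compatibility — zero rotation at each built-in end:
  2.5 M_D + 1.25 M_E = 240.6
  1.25 M_D + 2.5 M_E = 231.8
Solving the pair gives M_D = 66.49 kN·m and M_E = 59.47 kN·m (hogging).

M_E = 59.47 kN·m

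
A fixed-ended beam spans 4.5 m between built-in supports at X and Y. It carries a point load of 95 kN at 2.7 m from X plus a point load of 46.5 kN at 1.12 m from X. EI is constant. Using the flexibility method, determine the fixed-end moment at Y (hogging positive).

Take the two fixed-end moments M_X, M_Y as redundants; the released structure is the simple span XY.
End rotations of the released simple span under the applied load (×1/EI):
  at X: point load 95 at a = 2.7: Pab(L + b)/(6LEI) = 107.7/EI
  at Y: point load 95 at a = 2.7: Pab(L + a)/(6LEI) = 123.1/EI
  at X: point load 46.5 at a = 1.12: Pab(L + b)/(6LEI) = 51.37/EI
  at Y: point load 46.5 at a = 1.12: Pab(L + a)/(6LEI) = 36.64/EI
  θ_X0 = 159.1/EI,  θ_Y0 = 159.8/EI
Flexibility coefficients: a unit moment at one end gives L/(3EI) there and L/(6EI) at the far end, so f₁₁ = f₂₂ = 1.5/EI and f₁₂ = f₂₁ = 0.75/EI.
Compatibility — zero rotation at each built-in end:
  1.5 M_X + 0.75 M_Y = 159.1
  0.75 M_X + 1.5 M_Y = 159.8
Solving the pair gives M_X = 70.42 kN·m and M_Y = 71.3 kN·m (hogging).

M_Y = 71.3 kN·m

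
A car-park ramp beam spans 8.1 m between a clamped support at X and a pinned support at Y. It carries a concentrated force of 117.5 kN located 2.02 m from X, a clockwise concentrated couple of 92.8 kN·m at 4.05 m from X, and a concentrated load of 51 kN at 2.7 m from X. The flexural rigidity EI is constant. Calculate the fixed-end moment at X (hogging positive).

M_X = 220.8 kN·m

Choose R_Y as the redundant. The primary structure is the cantilever fixed at X.
Primary-structure tip deflection at Y by superposition:
  point load 117.5 at a = 2.02: Pa²(3L − a)/(6EI) = 1780/EI
  clockwise couple 92.8 at a = 4.05: M₀a(2L − a)/(2EI) = 2283/EI
  point load 51 at a = 2.7: Pa²(3L − a)/(6EI) = 1338/EI
  δ_0 = 5402/EI
Flexibility coefficient — unit upward force at Y: δ_{YY} = L³/(3EI) = 177.1/EI.
The prop prevents deflection at Y: R_Y = δ_0/δ_{YY} = 5402/177.1 = 30.49 kN.
Moment equilibrium about X: M_X = Σ(load moments about X) − R_Y·L = 467.9 − 30.49×8.1 = 220.8 kN·m.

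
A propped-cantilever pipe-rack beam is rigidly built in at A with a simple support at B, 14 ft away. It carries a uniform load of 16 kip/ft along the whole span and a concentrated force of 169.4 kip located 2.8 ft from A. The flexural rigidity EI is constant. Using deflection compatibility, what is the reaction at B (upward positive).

Choose R_B as the redundant. The primary structure is the cantilever fixed at A.
Primary-structure tip deflection at B by superposition:
  UDL 16: wL⁴/(8EI) = 76832/EI
  point load 169.4 at a = 2.8: Pa²(3L − a)/(6EI) = 8677/EI
  δ_0 = 85509/EI
Flexibility coefficient — unit upward force at B: δ_{BB} = L³/(3EI) = 914.7/EI.
Compatibility at B: δ_0 − R_B·δ_{BB} = 0, so R_B = 85509/914.7 = 93.49 kip.

R_B = 93.49 kip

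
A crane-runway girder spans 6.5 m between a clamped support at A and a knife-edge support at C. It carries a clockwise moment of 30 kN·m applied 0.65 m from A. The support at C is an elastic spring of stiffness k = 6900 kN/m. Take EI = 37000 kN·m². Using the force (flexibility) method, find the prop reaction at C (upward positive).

R_C = 1.243 kN

Remove the prop at C; the released (primary) structure is a cantilever built in at A.
Free-end deflection of the primary structure under the applied loading (downward +):
  clockwise couple 30 at a = 0.65: M₀a(2L − a)/(2EI) = 120.4/EI
Tip deflection under a unit load at C: L³/(3EI) = 91.54/EI.
With EI = 37000 kN·m²: δ_0 = 0.003254 m and δ_{CC} = 0.002474 m/kN.
Compatibility — the spring shortens by R_C/k under the reaction it provides: δ_0 − R_C·δ_{CC} = R_C/k. With 1/k = 0.000145 m/kN, R_C = δ_0 / (δ_{CC} + 1/k) = 0.003254 / (0.002474 + 0.000145) = 1.243 kN.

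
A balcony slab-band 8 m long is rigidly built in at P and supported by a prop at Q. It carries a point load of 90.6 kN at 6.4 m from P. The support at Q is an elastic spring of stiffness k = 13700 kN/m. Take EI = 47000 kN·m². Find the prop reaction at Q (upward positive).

Remove the prop at Q; the released (primary) structure is a cantilever built in at P.
Deflection at Q on the released cantilever, summing each load's contribution:
  point load 90.6 at a = 6.4: Pa²(3L − a)/(6EI) = 10886/EI
Tip deflection under a unit load at Q: L³/(3EI) = 170.7/EI.
With EI = 47000 kN·m²: δ_0 = 0.23161 m and δ_{QQ} = 0.003631 m/kN.
Compatibility — the spring shortens by R_Q/k under the reaction it provides: δ_0 − R_Q·δ_{QQ} = R_Q/k. With 1/k = 0.000073 m/kN, R_Q = δ_0 / (δ_{QQ} + 1/k) = 0.23161 / (0.003631 + 0.000073) = 62.53 kN.

R_Q = 62.53 kN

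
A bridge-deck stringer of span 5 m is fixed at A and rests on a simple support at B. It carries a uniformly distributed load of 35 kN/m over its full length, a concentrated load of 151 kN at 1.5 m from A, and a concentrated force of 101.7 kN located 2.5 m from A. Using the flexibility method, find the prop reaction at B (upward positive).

R_B = 115.8 kN

Release the roller at B. Primary structure: cantilever fixed at A.
Free-end deflection of the primary structure under the applied loading (downward +):
  UDL 35: wL⁴/(8EI) = 2734/EI
  point load 151 at a = 1.5: Pa²(3L − a)/(6EI) = 764.4/EI
  point load 101.7 at a = 2.5: Pa²(3L − a)/(6EI) = 1324/EI
  δ_0 = 4823/EI
Tip deflection under a unit load at B: L³/(3EI) = 41.67/EI.
Compatibility at B: δ_0 − R_B·δ_{BB} = 0, so R_B = 4823/41.67 = 115.8 kN.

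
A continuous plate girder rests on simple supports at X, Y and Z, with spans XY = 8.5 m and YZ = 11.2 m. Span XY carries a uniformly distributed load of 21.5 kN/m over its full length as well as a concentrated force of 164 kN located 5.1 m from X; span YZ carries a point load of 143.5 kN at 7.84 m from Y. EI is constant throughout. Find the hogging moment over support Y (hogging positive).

Insert a hinge at Y; M_Y is the redundant, and each span becomes simply supported.
End slopes at the hinge Y, treating each span as simply supported:
  span XY: UDL 21.5: wL³/(24EI) = 550.2/EI
  span XY: point load 164 at a = 5.1: Pab(L + a)/(6LEI) = 758.3/EI
  span YZ: point load 143.5 at a = 7.84: Pab(L + b)/(6LEI) = 819/EI
  relative rotation θ_0 = (1308 + 819)/EI = 2128/EI
A unit hogging moment at Y produces rotation L₁/(3EI) + L₂/(3EI) = 6.567/EI.
Slope continuity at Y: θ_0 = M_Y·6.567/EI, so M_Y = 2128/6.567 = 324 kN·m (hogging).

M_Y = 324 kN·m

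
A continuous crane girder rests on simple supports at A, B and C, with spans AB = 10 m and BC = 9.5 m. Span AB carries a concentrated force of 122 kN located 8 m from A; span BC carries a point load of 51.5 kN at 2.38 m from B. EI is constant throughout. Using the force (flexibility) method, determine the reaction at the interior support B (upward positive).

Insert a hinge at B; M_B is the redundant, and each span becomes simply supported.
Rotations at B on the released spans (each span's end-slope, ×1/EI):
  span AB: point load 122 at a = 8: Pab(L + a)/(6LEI) = 585.6/EI
  span BC: point load 51.5 at a = 2.38: Pab(L + b)/(6LEI) = 254.5/EI
  relative rotation θ_0 = (585.6 + 254.5)/EI = 840.1/EI
A unit hogging moment at B produces rotation L₁/(3EI) + L₂/(3EI) = 6.5/EI.
Compatibility: M_B·(L₁+L₂)/(3EI) = θ_0, giving M_B = 129.2 kN·m (hogging).
Span AB, ΣM about A with M_B applied at B: R_B^{AB}·10 = 976 + 129.2, so R_B^{AB} = 110.5 kN and R_A = 122 − 110.5 = 11.48 kN.
Span BC, ΣM about C: R_B^{BC}·9.5 = 366.7 + 129.2, so R_B^{BC} = 52.2 kN and R_C = 51.5 − 52.2 = -0.7021 kN.
R_B = 110.5 + 52.2 = 162.7 kN.

R_B = 162.7 kN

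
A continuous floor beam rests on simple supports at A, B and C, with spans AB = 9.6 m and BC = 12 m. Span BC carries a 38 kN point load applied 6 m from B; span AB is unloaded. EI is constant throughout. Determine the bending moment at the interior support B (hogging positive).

M_B = 47.5 kN·m

Take M_B as the redundant. Released structure: two simple spans AB and BC with a hinge at B.
End slopes at the hinge B, treating each span as simply supported:
  span BC: point load 38 at a = 6: Pab(L + b)/(6LEI) = 342/EI
  relative rotation θ_0 = (0 + 342)/EI = 342/EI
A unit hogging moment at B produces rotation L₁/(3EI) + L₂/(3EI) = 7.2/EI.
Slope continuity at B: θ_0 = M_B·7.2/EI, so M_B = 342/7.2 = 47.5 kN·m (hogging).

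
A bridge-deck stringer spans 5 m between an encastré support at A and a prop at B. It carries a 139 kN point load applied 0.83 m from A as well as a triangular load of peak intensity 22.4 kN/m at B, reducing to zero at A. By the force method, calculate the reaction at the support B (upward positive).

Take the reaction at B as the redundant and release it; the primary structure is a cantilever fixed at A.
Free-end deflection of the primary structure under the applied loading (downward +):
  point load 139 at a = 0.83: Pa²(3L − a)/(6EI) = 226.1/EI
  triangular load, peak 22.4 at the free end: 11w₀L⁴/(120EI) = 1283/EI
  δ_0 = 1509/EI
Tip deflection under a unit load at B: L³/(3EI) = 41.67/EI.
The prop prevents deflection at B: R_B = δ_0/δ_{BB} = 1509/41.67 = 36.23 kN.

R_B = 36.23 kN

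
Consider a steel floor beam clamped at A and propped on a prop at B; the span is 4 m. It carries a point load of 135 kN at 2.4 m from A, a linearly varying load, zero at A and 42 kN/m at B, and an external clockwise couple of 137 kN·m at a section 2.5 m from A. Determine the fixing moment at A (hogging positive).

M_A = 90.32 kN·m

Release the roller at B. Primary structure: cantilever fixed at A.
Downward deflection at the released point B due to the loads:
  point load 135 at a = 2.4: Pa²(3L − a)/(6EI) = 1244/EI
  triangular load, peak 42 at the free end: 11w₀L⁴/(120EI) = 985.6/EI
  clockwise couple 137 at a = 2.5: M₀a(2L − a)/(2EI) = 941.9/EI
  δ_0 = 3172/EI
Flexibility coefficient — unit upward force at B: δ_{BB} = L³/(3EI) = 21.33/EI.
The prop prevents deflection at B: R_B = δ_0/δ_{BB} = 3172/21.33 = 148.7 kN.
Moment equilibrium about A: M_A = Σ(load moments about A) − R_B·L = 685 − 148.7×4 = 90.32 kN·m.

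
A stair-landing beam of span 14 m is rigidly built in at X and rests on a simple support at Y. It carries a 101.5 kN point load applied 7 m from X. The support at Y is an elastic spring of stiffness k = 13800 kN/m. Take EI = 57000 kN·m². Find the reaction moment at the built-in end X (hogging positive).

Choose R_Y as the redundant. The primary structure is the cantilever fixed at X.
Downward deflection at the released point Y due to the loads:
  point load 101.5 at a = 7: Pa²(3L − a)/(6EI) = 29012/EI
Flexibility coefficient — unit upward force at Y: δ_{YY} = L³/(3EI) = 914.7/EI.
With EI = 57000 kN·m²: δ_0 = 0.50898 m and δ_{YY} = 0.016047 m/kN.
Compatibility — the spring shortens by R_Y/k under the reaction it provides: δ_0 − R_Y·δ_{YY} = R_Y/k. With 1/k = 0.000072 m/kN, R_Y = δ_0 / (δ_{YY} + 1/k) = 0.50898 / (0.016047 + 0.000072) = 31.58 kN.
Moment equilibrium about X: M_X = Σ(load moments about X) − R_Y·L = 710.5 − 31.58×14 = 268.4 kN·m.

M_X = 268.4 kN·m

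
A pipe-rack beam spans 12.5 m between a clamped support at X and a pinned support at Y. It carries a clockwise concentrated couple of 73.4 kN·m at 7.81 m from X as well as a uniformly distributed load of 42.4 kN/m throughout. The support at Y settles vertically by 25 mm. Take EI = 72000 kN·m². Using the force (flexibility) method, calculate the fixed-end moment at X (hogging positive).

Remove the prop at Y; the released (primary) structure is a cantilever built in at X.
Downward deflection at the released point Y due to the loads:
  clockwise couple 73.4 at a = 7.81: M₀a(2L − a)/(2EI) = 4927/EI
  UDL 42.4: wL⁴/(8EI) = 129395/EI
  δ_0 = 134322/EI
Flexibility coefficient — unit upward force at Y: δ_{YY} = L³/(3EI) = 651/EI.
With EI = 72000 kN·m²: δ_0 = 1.8656 m and δ_{YY} = 0.009042 m/kN.
Compatibility — the beam at Y must follow the support down by 0.025 m: δ_0 − R_Y·δ_{YY} = 0.025, so R_Y = (1.8656 − 0.025)/0.009042 = 203.6 kN.
Moment equilibrium about X: M_X = Σ(load moments about X) − R_Y·L = 3386 − 203.6×12.5 = 841.5 kN·m.

M_X = 841.5 kN·m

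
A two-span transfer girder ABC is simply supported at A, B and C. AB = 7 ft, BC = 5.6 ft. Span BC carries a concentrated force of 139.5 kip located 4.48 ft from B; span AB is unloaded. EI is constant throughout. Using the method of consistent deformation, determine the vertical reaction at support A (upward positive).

R_A = -4.762 kip

Take M_B as the redundant. Released structure: two simple spans AB and BC with a hinge at B.
Discontinuity in slope at B on the released structure — sum the simple-span end rotations:
  span BC: point load 139.5 at a = 4.48: Pab(L + b)/(6LEI) = 140/EI
  relative rotation θ_0 = (0 + 140)/EI = 140/EI
A unit hogging moment at B produces rotation L₁/(3EI) + L₂/(3EI) = 4.2/EI.
Compatibility: M_B·(L₁+L₂)/(3EI) = θ_0, giving M_B = 33.33 kip·ft (hogging).
Span AB, ΣM about A with M_B applied at B: R_B^{AB}·7 = 0 + 33.33, so R_B^{AB} = 4.762 kip and R_A = 0 − 4.762 = -4.762 kip.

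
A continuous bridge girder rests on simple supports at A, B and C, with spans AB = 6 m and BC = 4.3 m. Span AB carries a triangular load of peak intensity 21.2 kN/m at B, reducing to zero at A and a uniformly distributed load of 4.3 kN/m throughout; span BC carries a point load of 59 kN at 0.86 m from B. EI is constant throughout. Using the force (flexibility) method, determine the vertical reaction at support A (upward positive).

R_A = 24.74 kN

Take M_B as the redundant. Released structure: two simple spans AB and BC with a hinge at B.
Rotations at B on the released spans (each span's end-slope, ×1/EI):
  span AB: triangular load, peak 21.2: w₀L³/(45EI) = 101.8/EI
  span AB: UDL 4.3: wL³/(24EI) = 38.7/EI
  span BC: point load 59 at a = 0.86: Pab(L + b)/(6LEI) = 52.36/EI
  relative rotation θ_0 = (140.5 + 52.36)/EI = 192.8/EI
A unit hogging moment at B produces rotation L₁/(3EI) + L₂/(3EI) = 3.433/EI.
Slope continuity at B: θ_0 = M_B·3.433/EI, so M_B = 192.8/3.433 = 56.16 kN·m (hogging).
Span AB, ΣM about A with M_B applied at B: R_B^{AB}·6 = 331.8 + 56.16, so R_B^{AB} = 64.66 kN and R_A = 89.4 − 64.66 = 24.74 kN.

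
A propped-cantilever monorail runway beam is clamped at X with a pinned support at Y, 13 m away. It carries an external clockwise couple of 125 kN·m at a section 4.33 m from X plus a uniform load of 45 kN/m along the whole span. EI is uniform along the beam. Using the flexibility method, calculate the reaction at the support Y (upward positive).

Take the reaction at Y as the redundant and release it; the primary structure is a cantilever fixed at X.
Primary-structure tip deflection at Y by superposition:
  clockwise couple 125 at a = 4.33: M₀a(2L − a)/(2EI) = 5864/EI
  UDL 45: wL⁴/(8EI) = 160656/EI
  δ_0 = 166520/EI
Flexibility coefficient — unit upward force at Y: δ_{YY} = L³/(3EI) = 732.3/EI.
The prop prevents deflection at Y: R_Y = δ_0/δ_{YY} = 166520/732.3 = 227.4 kN.

R_Y = 227.4 kN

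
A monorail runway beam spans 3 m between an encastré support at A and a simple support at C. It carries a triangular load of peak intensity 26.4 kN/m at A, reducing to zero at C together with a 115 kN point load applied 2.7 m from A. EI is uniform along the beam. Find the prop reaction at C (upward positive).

R_C = 105.7 kN

Remove the prop at C; the released (primary) structure is a cantilever built in at A.
Downward deflection at the released point C due to the loads:
  triangular load, peak 26.4 at the fixed end: w₀L⁴/(30EI) = 71.28/EI
  point load 115 at a = 2.7: Pa²(3L − a)/(6EI) = 880.3/EI
  δ_0 = 951.5/EI
Flexibility coefficient — unit upward force at C: δ_{CC} = L³/(3EI) = 9/EI.
The prop prevents deflection at C: R_C = δ_0/δ_{CC} = 951.5/9 = 105.7 kN.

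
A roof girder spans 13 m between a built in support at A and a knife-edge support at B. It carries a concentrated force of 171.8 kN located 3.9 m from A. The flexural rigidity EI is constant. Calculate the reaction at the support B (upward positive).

Remove the prop at B; the released (primary) structure is a cantilever built in at A.
Primary-structure tip deflection at B by superposition:
  point load 171.8 at a = 3.9: Pa²(3L − a)/(6EI) = 15287/EI
Tip deflection under a unit load at B: L³/(3EI) = 732.3/EI.
The prop prevents deflection at B: R_B = δ_0/δ_{BB} = 15287/732.3 = 20.87 kN.

R_B = 20.87 kN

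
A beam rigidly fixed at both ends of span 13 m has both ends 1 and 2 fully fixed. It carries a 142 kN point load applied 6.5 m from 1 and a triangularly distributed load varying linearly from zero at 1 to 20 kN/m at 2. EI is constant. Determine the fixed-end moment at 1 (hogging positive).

M_1 = 343.4 kN·m

Take the two fixed-end moments M_1, M_2 as redundants; the released structure is the simple span 12.
End rotations of the released simple span under the applied load (×1/EI):
  at 1: point load 142 at a = 6.5: Pab(L + b)/(6LEI) = 1500/EI
  at 2: point load 142 at a = 6.5: Pab(L + a)/(6LEI) = 1500/EI
  at 1: triangular load, peak 20: 7w₀L³/(360EI) = 854.4/EI
  at 2: triangular load, peak 20: w₀L³/(45EI) = 976.4/EI
  θ_10 = 2354/EI,  θ_20 = 2476/EI
Flexibility coefficients: a unit moment at one end gives L/(3EI) there and L/(6EI) at the far end, so f₁₁ = f₂₂ = 4.333/EI and f₁₂ = f₂₁ = 2.167/EI.
Compatibility — zero rotation at each built-in end:
  4.333 M_1 + 2.167 M_2 = 2354
  2.167 M_1 + 4.333 M_2 = 2476
Solving the pair gives M_1 = 343.4 kN·m and M_2 = 399.8 kN·m (hogging).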